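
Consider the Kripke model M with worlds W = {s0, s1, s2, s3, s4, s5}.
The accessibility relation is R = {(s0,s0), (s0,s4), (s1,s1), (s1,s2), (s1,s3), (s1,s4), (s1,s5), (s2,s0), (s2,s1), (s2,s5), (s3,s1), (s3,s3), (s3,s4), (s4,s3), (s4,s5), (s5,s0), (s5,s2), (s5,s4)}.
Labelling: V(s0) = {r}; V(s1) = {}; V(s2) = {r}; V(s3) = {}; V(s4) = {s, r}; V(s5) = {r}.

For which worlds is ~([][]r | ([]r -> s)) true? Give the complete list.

Let φ = ~([][]r | ([]r -> s)). Evaluate φ at each world:
  s0 (successors {s0, s4}): φ is true.
  s1 (successors {s1, s2, s3, s4, s5}): φ is false.
  s2 (successors {s0, s1, s5}): φ is false.
  s3 (successors {s1, s3, s4}): φ is false.
  s4 (successors {s3, s5}): φ is false.
  s5 (successors {s0, s2, s4}): φ is true.
For instance, at s0:
  At s0: [][]r | ([]r -> s) is false, so ~([][]r | ([]r -> s)) is true.
    At s0: [][]r is false, []r -> s is false, so [][]r | ([]r -> s) is false.
      At s0: [][]r requires []r at every successor {s0, s4}.
        []r fails at s4, so [][]r is false at s0.
      At s0: []r is true, s is false, so []r -> s is false.
Satisfying worlds: {s0, s5}

s0, s5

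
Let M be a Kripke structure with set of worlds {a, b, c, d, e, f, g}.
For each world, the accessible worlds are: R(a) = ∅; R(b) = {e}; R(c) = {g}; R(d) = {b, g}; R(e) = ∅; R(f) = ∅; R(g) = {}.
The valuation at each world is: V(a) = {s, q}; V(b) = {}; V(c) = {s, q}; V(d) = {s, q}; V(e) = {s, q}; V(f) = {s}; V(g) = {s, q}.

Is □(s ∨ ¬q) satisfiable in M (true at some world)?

Let φ = □(s ∨ ¬q). Evaluate φ at each world:
  a (successors ∅): φ is true.
  b (successors {e}): φ is true.
  c (successors {g}): φ is true.
  d (successors {b, g}): φ is true.
  e (successors ∅): φ is true.
  f (successors ∅): φ is true.
  g (successors ∅): φ is true.
Detail at a (witness):
  At a: no accessible worlds, so □(s ∨ ¬q) holds vacuously.

Yes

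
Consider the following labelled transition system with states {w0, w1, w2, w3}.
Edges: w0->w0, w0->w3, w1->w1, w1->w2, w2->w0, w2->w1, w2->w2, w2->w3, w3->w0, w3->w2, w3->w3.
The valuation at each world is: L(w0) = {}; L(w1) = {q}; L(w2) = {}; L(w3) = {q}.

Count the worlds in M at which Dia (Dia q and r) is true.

Let φ = Dia (Dia q and r). Evaluate φ at each world:
  w0 (successors {w0, w3}): φ is false.
  w1 (successors {w1, w2}): φ is false.
  w2 (successors {w0, w1, w2, w3}): φ is false.
  w3 (successors {w0, w2, w3}): φ is false.
For instance, at w3:
  At w3: Dia (Dia q and r) requires Dia q and r at some successor in {w0, w2, w3}.
    At w0: Dia q and r is false.
    At w2: Dia q and r is false.
    At w3: Dia q and r is false.
  So Dia (Dia q and r) is false at w3.
Satisfying worlds: none.

0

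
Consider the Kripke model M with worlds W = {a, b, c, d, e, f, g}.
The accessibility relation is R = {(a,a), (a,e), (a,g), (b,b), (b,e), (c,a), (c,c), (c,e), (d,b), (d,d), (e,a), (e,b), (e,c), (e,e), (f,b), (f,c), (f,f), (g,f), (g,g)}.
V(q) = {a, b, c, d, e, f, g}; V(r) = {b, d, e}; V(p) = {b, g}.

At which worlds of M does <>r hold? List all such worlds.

a, b, c, d, e, f

Recall that <>ψ holds at a world iff ψ holds at some accessible world.
Let φ = <>r. Evaluate φ at each world:
  a (successors {a, e, g}): φ is true.
  b (successors {b, e}): φ is true.
  c (successors {a, c, e}): φ is true.
  d (successors {b, d}): φ is true.
  e (successors {a, b, c, e}): φ is true.
  f (successors {b, c, f}): φ is true.
  g (successors {f, g}): φ is false.
For instance, at c:
  At c: <>r requires r at some successor in {a, c, e}.
    r holds at e, so <>r is true at c.
Satisfying worlds: {a, b, c, d, e, f}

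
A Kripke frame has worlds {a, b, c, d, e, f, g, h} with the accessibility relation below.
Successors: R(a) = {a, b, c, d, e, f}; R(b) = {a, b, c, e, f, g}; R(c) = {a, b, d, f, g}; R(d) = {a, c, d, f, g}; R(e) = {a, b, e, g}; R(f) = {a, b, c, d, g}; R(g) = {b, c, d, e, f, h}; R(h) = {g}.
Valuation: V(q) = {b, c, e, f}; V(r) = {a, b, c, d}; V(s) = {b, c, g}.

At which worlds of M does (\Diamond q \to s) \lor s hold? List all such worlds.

Let φ = (\Diamond q \to s) \lor s. Evaluate φ at each world:
  a (successors {a, b, c, d, e, f}): φ is false.
  b (successors {a, b, c, e, f, g}): φ is true.
  c (successors {a, b, d, f, g}): φ is true.
  d (successors {a, c, d, f, g}): φ is false.
  e (successors {a, b, e, g}): φ is false.
  f (successors {a, b, c, d, g}): φ is false.
  g (successors {b, c, d, e, f, h}): φ is true.
  h (successors {g}): φ is true.
For instance, at f:
  At f: \Diamond q \to s is false, s is false, so (\Diamond q \to s) \lor s is false.
    At f: \Diamond q is true, s is false, so \Diamond q \to s is false.
      At f: \Diamond q requires q at some successor in {a, b, c, d, g}.
        q holds at b, so \Diamond q is true at f.
Satisfying worlds: {b, c, g, h}

b, c, g, h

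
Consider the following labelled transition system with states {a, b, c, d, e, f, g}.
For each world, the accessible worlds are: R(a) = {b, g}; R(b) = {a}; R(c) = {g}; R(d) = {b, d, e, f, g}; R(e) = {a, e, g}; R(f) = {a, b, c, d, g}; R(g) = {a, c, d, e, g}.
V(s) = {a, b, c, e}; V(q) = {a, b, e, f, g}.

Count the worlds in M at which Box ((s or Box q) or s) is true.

1

Let φ = Box ((s or Box q) or s). Evaluate φ at each world:
  a (successors {b, g}): φ is false.
  b (successors {a}): φ is true.
  c (successors {g}): φ is false.
  d (successors {b, d, e, f, g}): φ is false.
  e (successors {a, e, g}): φ is false.
  f (successors {a, b, c, d, g}): φ is false.
  g (successors {a, c, d, e, g}): φ is false.
For instance, at f:
  At f: Box ((s or Box q) or s) requires (s or Box q) or s at every successor {a, b, c, d, g}.
    (s or Box q) or s fails at d, so Box ((s or Box q) or s) is false at f.
      At d: s or Box q is false, s is false, so (s or Box q) or s is false.
Satisfying worlds: {b}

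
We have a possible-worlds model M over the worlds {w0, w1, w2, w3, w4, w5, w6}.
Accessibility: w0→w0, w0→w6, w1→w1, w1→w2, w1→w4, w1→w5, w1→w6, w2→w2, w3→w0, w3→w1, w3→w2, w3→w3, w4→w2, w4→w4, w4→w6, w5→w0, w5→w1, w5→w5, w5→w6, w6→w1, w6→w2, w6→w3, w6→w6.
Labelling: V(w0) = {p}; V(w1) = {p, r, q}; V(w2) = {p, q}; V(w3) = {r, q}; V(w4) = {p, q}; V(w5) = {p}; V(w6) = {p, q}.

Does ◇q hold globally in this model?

Let φ = ◇q. Evaluate φ at each world:
  w0 (successors {w0, w6}): φ is true.
  w1 (successors {w1, w2, w4, w5, w6}): φ is true.
  w2 (successors {w2}): φ is true.
  w3 (successors {w0, w1, w2, w3}): φ is true.
  w4 (successors {w2, w4, w6}): φ is true.
  w5 (successors {w0, w1, w5, w6}): φ is true.
  w6 (successors {w1, w2, w3, w6}): φ is true.
For instance, at w3:
  At w3: ◇q requires q at some successor in {w0, w1, w2, w3}.
    q holds at w1, so ◇q is true at w3.

Yes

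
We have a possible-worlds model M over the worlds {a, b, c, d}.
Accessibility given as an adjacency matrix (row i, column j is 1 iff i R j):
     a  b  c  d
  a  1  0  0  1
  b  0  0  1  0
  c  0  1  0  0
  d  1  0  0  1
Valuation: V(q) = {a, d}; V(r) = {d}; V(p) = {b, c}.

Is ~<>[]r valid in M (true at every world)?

Yes

Let φ = ~<>[]r. Evaluate φ at each world:
  a (successors {a, d}): φ is true.
  b (successors {c}): φ is true.
  c (successors {b}): φ is true.
  d (successors {a, d}): φ is true.
For instance, at a:
  At a: <>[]r is false, so ~<>[]r is true.
    At a: <>[]r requires []r at some successor in {a, d}.
      At a: []r is false.
      At d: []r is false.
    So <>[]r is false at a.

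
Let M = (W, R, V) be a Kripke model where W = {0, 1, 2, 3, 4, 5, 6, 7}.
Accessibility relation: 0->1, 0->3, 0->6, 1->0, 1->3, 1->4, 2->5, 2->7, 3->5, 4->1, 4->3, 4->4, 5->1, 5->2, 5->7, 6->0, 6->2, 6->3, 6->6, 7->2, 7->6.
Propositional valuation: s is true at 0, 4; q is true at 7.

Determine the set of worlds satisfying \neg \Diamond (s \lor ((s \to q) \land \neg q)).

none

Let φ = \neg \Diamond (s \lor ((s \to q) \land \neg q)). Evaluate φ at each world:
  0 (successors {1, 3, 6}): φ is false.
  1 (successors {0, 3, 4}): φ is false.
  2 (successors {5, 7}): φ is false.
  3 (successors {5}): φ is false.
  4 (successors {1, 3, 4}): φ is false.
  5 (successors {1, 2, 7}): φ is false.
  6 (successors {0, 2, 3, 6}): φ is false.
  7 (successors {2, 6}): φ is false.
For instance, at 6:
  At 6: \Diamond (s \lor ((s \to q) \land \neg q)) is true, so \neg \Diamond (s \lor ((s \to q) \land \neg q)) is false.
    At 6: \Diamond (s \lor ((s \to q) \land \neg q)) requires s \lor ((s \to q) \land \neg q) at some successor in {0, 2, 3, 6}.
      s \lor ((s \to q) \land \neg q) holds at 0, so \Diamond (s \lor ((s \to q) \land \neg q)) is true at 6.
Satisfying worlds: none.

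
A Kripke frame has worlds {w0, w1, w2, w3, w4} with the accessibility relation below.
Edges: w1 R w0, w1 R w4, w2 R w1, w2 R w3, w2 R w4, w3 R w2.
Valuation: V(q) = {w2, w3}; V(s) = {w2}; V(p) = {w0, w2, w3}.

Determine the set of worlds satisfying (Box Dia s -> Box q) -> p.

w0, w2, w3

Let φ = (Box Dia s -> Box q) -> p. Evaluate φ at each world:
  w0 (successors ∅): φ is true.
  w1 (successors {w0, w4}): φ is false.
  w2 (successors {w1, w3, w4}): φ is true.
  w3 (successors {w2}): φ is true.
  w4 (successors ∅): φ is false.
For instance, at w2:
  At w2: Box Dia s -> Box q is true, p is true, so (Box Dia s -> Box q) -> p is true.
    At w2: Box Dia s is false, Box q is false, so Box Dia s -> Box q is true.
      At w2: Box Dia s requires Dia s at every successor {w1, w3, w4}.
        Dia s fails at w1, so Box Dia s is false at w2.
      At w2: Box q requires q at every successor {w1, w3, w4}.
        q fails at w1, so Box q is false at w2.
Satisfying worlds: {w0, w2, w3}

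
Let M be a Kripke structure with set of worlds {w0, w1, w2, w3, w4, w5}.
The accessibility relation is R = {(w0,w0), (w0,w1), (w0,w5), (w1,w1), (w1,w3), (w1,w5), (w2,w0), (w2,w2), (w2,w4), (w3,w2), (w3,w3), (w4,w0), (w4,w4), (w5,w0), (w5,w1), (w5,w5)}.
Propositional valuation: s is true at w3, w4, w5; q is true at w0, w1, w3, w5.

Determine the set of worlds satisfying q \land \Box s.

Let φ = q \land \Box s. Evaluate φ at each world:
  w0 (successors {w0, w1, w5}): φ is false.
  w1 (successors {w1, w3, w5}): φ is false.
  w2 (successors {w0, w2, w4}): φ is false.
  w3 (successors {w2, w3}): φ is false.
  w4 (successors {w0, w4}): φ is false.
  w5 (successors {w0, w1, w5}): φ is false.
For instance, at w5:
  At w5: q is true, \Box s is false, so q \land \Box s is false.
    At w5: \Box s requires s at every successor {w0, w1, w5}.
      s fails at w0, so \Box s is false at w5.
Satisfying worlds: none.

none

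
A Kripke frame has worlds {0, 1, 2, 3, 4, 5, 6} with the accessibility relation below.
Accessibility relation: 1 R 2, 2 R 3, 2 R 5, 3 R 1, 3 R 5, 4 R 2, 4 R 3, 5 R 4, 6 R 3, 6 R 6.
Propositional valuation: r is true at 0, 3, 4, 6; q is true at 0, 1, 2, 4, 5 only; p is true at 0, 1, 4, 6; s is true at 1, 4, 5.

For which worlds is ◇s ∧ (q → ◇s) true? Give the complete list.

Let φ = ◇s ∧ (q → ◇s). Evaluate φ at each world:
  0 (successors ∅): φ is false.
  1 (successors {2}): φ is false.
  2 (successors {3, 5}): φ is true.
  3 (successors {1, 5}): φ is true.
  4 (successors {2, 3}): φ is false.
  5 (successors {4}): φ is true.
  6 (successors {3, 6}): φ is false.
For instance, at 6:
  At 6: ◇s is false, q → ◇s is true, so ◇s ∧ (q → ◇s) is false.
    At 6: ◇s requires s at some successor in {3, 6}.
      At 3: s is false.
      At 6: s is false.
    So ◇s is false at 6.
    At 6: q is false, ◇s is false, so q → ◇s is true.
      At 6: ◇s requires s at some successor in {3, 6}.
        At 3: s is false.
        At 6: s is false.
      So ◇s is false at 6.
Satisfying worlds: {2, 3, 5}

2, 3, 5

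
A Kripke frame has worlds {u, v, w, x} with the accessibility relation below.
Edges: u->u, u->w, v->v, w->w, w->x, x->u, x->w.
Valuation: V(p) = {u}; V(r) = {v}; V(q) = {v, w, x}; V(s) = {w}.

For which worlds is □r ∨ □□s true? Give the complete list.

v

Let φ = □r ∨ □□s. Evaluate φ at each world:
  u (successors {u, w}): φ is false.
  v (successors {v}): φ is true.
  w (successors {w, x}): φ is false.
  x (successors {u, w}): φ is false.
For instance, at w:
  At w: □r is false, □□s is false, so □r ∨ □□s is false.
    At w: □r requires r at every successor {w, x}.
      r fails at w, so □r is false at w.
    At w: □□s requires □s at every successor {w, x}.
      □s fails at w, so □□s is false at w.
Satisfying worlds: {v}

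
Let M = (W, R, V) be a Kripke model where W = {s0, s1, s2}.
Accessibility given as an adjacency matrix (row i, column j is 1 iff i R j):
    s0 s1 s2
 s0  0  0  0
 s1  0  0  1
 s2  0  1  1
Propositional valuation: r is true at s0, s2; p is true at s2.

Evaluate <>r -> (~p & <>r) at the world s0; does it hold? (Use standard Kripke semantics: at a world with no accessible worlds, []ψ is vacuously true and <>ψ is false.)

Yes

Recall that <>ψ holds at a world iff ψ holds at some accessible world.
At s0: <>r is false, ~p & <>r is false, so <>r -> (~p & <>r) is true.
  At s0: no accessible worlds, so <>r is false.
  At s0: ~p is true, <>r is false, so ~p & <>r is false.
    At s0: no accessible worlds, so <>r is false.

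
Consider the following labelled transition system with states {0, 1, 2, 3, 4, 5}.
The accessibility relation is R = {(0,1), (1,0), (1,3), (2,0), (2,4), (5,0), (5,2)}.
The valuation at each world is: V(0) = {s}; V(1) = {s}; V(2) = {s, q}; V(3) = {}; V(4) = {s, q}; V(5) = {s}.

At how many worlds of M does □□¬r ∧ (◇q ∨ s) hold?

5

Let φ = □□¬r ∧ (◇q ∨ s). Evaluate φ at each world:
  0 (successors {1}): φ is true.
  1 (successors {0, 3}): φ is true.
  2 (successors {0, 4}): φ is true.
  3 (successors ∅): φ is false.
  4 (successors ∅): φ is true.
  5 (successors {0, 2}): φ is true.
For instance, at 1:
  At 1: □□¬r is true, ◇q ∨ s is true, so □□¬r ∧ (◇q ∨ s) is true.
    At 1: □□¬r requires □¬r at every successor {0, 3}.
      At 0: □¬r is true.
      At 3: □¬r is true.
    So □□¬r is true at 1.
    At 1: ◇q is false, s is true, so ◇q ∨ s is true.
      At 1: ◇q requires q at some successor in {0, 3}.
        At 0: q is false.
        At 3: q is false.
      So ◇q is false at 1.
Satisfying worlds: {0, 1, 2, 4, 5}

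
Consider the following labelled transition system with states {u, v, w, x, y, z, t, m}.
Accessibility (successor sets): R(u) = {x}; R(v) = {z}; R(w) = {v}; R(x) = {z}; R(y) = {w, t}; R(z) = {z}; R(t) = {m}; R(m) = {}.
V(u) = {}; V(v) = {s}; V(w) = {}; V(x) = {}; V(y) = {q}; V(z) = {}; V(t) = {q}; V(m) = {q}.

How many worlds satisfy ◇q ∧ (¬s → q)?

Recall that ◇ψ holds at a world iff ψ holds at some accessible world.
Let φ = ◇q ∧ (¬s → q). Evaluate φ at each world:
  u (successors {x}): φ is false.
  v (successors {z}): φ is false.
  w (successors {v}): φ is false.
  x (successors {z}): φ is false.
  y (successors {w, t}): φ is true.
  z (successors {z}): φ is false.
  t (successors {m}): φ is true.
  m (successors ∅): φ is false.
For instance, at z:
  At z: ◇q is false, ¬s → q is false, so ◇q ∧ (¬s → q) is false.
    At z: ◇q requires q at some successor in {z}.
      At z: q is false.
    So ◇q is false at z.
Satisfying worlds: {y, t}

2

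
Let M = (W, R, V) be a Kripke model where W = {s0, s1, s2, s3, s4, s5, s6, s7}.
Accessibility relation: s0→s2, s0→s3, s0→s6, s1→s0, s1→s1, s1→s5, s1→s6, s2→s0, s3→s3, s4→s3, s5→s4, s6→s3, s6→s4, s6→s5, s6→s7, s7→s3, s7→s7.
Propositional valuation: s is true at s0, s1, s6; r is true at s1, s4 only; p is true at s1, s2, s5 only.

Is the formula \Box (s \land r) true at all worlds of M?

Let φ = \Box (s \land r). Evaluate φ at each world:
  s0 (successors {s2, s3, s6}): φ is false.
  s1 (successors {s0, s1, s5, s6}): φ is false.
  s2 (successors {s0}): φ is false.
  s3 (successors {s3}): φ is false.
  s4 (successors {s3}): φ is false.
  s5 (successors {s4}): φ is false.
  s6 (successors {s3, s4, s5, s7}): φ is false.
  s7 (successors {s3, s7}): φ is false.
Detail at s0 (counterexample):
  At s0: \Box (s \land r) requires s \land r at every successor {s2, s3, s6}.
    s \land r fails at s2, so \Box (s \land r) is false at s0.

No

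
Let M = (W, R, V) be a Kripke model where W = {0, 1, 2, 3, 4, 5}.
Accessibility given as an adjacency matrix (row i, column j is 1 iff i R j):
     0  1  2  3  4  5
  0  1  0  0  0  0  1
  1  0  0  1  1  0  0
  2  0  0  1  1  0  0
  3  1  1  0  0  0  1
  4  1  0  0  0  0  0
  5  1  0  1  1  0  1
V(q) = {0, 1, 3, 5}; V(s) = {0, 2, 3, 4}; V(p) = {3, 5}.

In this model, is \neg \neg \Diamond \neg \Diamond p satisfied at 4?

No

Recall that \Diamond ψ holds at a world iff ψ holds at some accessible world.
At 4: \neg \Diamond \neg \Diamond p is true, so \neg \neg \Diamond \neg \Diamond p is false.
  At 4: \Diamond \neg \Diamond p is false, so \neg \Diamond \neg \Diamond p is true.
    At 4: \Diamond \neg \Diamond p requires \neg \Diamond p at some successor in {0}.
      At 0: \neg \Diamond p is false.
    So \Diamond \neg \Diamond p is false at 4.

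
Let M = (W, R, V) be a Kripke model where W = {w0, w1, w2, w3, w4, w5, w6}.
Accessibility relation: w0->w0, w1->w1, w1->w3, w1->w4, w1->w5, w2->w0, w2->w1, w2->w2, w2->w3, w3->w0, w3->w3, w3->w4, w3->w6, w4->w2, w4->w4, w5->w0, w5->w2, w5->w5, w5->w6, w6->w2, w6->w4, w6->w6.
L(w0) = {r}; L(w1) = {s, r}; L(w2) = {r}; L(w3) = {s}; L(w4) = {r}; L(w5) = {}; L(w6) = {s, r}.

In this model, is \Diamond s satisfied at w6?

At w6: \Diamond s requires s at some successor in {w2, w4, w6}.
  s holds at w6, so \Diamond s is true at w6.

Yes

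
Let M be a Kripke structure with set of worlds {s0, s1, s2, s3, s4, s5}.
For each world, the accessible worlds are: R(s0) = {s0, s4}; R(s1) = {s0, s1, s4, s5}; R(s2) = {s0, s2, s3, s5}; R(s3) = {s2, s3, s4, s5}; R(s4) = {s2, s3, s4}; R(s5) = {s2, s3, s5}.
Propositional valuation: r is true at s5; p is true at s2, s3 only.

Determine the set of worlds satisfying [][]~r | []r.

Let φ = [][]~r | []r. Evaluate φ at each world:
  s0 (successors {s0, s4}): φ is true.
  s1 (successors {s0, s1, s4, s5}): φ is false.
  s2 (successors {s0, s2, s3, s5}): φ is false.
  s3 (successors {s2, s3, s4, s5}): φ is false.
  s4 (successors {s2, s3, s4}): φ is false.
  s5 (successors {s2, s3, s5}): φ is false.
For instance, at s3:
  At s3: [][]~r is false, []r is false, so [][]~r | []r is false.
    At s3: [][]~r requires []~r at every successor {s2, s3, s4, s5}.
      []~r fails at s2, so [][]~r is false at s3.
    At s3: []r requires r at every successor {s2, s3, s4, s5}.
      r fails at s2, so []r is false at s3.
Satisfying worlds: {s0}

s0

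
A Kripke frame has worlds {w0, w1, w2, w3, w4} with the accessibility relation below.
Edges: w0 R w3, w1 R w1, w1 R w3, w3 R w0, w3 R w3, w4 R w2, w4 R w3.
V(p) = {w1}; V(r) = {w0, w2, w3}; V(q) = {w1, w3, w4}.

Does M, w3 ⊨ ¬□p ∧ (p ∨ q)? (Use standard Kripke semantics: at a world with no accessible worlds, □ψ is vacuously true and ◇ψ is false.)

Recall that □ψ holds at a world iff ψ holds at every accessible world, and ◇ψ holds iff ψ holds at some accessible world.
At w3: ¬□p is true, p ∨ q is true, so ¬□p ∧ (p ∨ q) is true.
  At w3: □p is false, so ¬□p is true.
    At w3: □p requires p at every successor {w0, w3}.
      p fails at w0, so □p is false at w3.

Yes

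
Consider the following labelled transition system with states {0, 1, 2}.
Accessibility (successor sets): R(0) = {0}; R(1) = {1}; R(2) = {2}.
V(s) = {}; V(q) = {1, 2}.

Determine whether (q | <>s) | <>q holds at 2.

Yes

Recall that <>ψ holds at a world iff ψ holds at some accessible world.
At 2: q | <>s is true, <>q is true, so (q | <>s) | <>q is true.
  At 2: q is true, <>s is false, so q | <>s is true.
    At 2: <>s requires s at some successor in {2}.
      At 2: s is false.
    So <>s is false at 2.
  At 2: <>q requires q at some successor in {2}.
    q holds at 2, so <>q is true at 2.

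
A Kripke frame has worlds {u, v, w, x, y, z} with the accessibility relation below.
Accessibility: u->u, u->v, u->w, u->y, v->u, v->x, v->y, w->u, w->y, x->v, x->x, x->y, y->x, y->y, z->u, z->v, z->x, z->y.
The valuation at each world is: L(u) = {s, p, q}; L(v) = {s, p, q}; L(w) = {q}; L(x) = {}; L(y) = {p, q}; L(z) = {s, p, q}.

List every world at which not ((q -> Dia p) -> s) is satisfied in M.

Recall that Dia ψ holds at a world iff ψ holds at some accessible world.
Let φ = not ((q -> Dia p) -> s). Evaluate φ at each world:
  u (successors {u, v, w, y}): φ is false.
  v (successors {u, x, y}): φ is false.
  w (successors {u, y}): φ is true.
  x (successors {v, x, y}): φ is true.
  y (successors {x, y}): φ is true.
  z (successors {u, v, x, y}): φ is false.
For instance, at w:
  At w: (q -> Dia p) -> s is false, so not ((q -> Dia p) -> s) is true.
    At w: q -> Dia p is true, s is false, so (q -> Dia p) -> s is false.
      At w: q is true, Dia p is true, so q -> Dia p is true.
Satisfying worlds: {w, x, y}

w, x, y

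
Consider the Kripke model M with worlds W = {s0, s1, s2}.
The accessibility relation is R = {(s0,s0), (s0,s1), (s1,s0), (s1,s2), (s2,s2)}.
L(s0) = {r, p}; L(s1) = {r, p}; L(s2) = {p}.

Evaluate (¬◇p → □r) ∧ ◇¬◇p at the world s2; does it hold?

At s2: ¬◇p → □r is true, ◇¬◇p is false, so (¬◇p → □r) ∧ ◇¬◇p is false.
  At s2: ¬◇p is false, □r is false, so ¬◇p → □r is true.
    At s2: ◇p is true, so ¬◇p is false.
      At s2: ◇p requires p at some successor in {s2}.
        p holds at s2, so ◇p is true at s2.
    At s2: □r requires r at every successor {s2}.
      r fails at s2, so □r is false at s2.
  At s2: ◇¬◇p requires ¬◇p at some successor in {s2}.
    At s2: ¬◇p is false.
  So ◇¬◇p is false at s2.

No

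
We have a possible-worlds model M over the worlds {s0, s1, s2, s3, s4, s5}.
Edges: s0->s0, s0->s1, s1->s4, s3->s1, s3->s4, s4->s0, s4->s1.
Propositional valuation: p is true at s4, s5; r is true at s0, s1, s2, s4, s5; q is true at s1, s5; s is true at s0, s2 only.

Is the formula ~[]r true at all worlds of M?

No

Let φ = ~[]r. Evaluate φ at each world:
  s0 (successors {s0, s1}): φ is false.
  s1 (successors {s4}): φ is false.
  s2 (successors ∅): φ is false.
  s3 (successors {s1, s4}): φ is false.
  s4 (successors {s0, s1}): φ is false.
  s5 (successors ∅): φ is false.
Detail at s0 (counterexample):
  At s0: []r is true, so ~[]r is false.
    At s0: []r requires r at every successor {s0, s1}.
      At s0: r is true.
      At s1: r is true.
    So []r is true at s0.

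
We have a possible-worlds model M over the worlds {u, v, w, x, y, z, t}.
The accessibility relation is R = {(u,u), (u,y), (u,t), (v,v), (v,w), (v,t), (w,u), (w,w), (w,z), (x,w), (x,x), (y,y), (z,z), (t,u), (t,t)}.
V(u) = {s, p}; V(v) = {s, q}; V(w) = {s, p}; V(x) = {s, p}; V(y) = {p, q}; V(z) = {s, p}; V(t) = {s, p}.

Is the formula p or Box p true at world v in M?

No

Recall that Box ψ holds at a world iff ψ holds at every accessible world, and Dia ψ holds iff ψ holds at some accessible world.
At v: p is false, Box p is false, so p or Box p is false.
  At v: Box p requires p at every successor {v, w, t}.
    p fails at v, so Box p is false at v.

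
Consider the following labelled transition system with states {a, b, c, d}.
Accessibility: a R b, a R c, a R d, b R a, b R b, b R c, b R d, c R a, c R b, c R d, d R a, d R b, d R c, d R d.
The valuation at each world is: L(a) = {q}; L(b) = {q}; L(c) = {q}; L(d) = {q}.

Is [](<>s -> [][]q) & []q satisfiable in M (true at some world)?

Yes

Let φ = [](<>s -> [][]q) & []q. Evaluate φ at each world:
  a (successors {b, c, d}): φ is true.
  b (successors {a, b, c, d}): φ is true.
  c (successors {a, b, d}): φ is true.
  d (successors {a, b, c, d}): φ is true.
Detail at a (witness):
  At a: [](<>s -> [][]q) is true, []q is true, so [](<>s -> [][]q) & []q is true.
    At a: [](<>s -> [][]q) requires <>s -> [][]q at every successor {b, c, d}.
      At b: <>s -> [][]q is true.
      At c: <>s -> [][]q is true.
      At d: <>s -> [][]q is true.
    So [](<>s -> [][]q) is true at a.
    At a: []q requires q at every successor {b, c, d}.
      At b: q is true.
      At c: q is true.
      At d: q is true.
    So []q is true at a.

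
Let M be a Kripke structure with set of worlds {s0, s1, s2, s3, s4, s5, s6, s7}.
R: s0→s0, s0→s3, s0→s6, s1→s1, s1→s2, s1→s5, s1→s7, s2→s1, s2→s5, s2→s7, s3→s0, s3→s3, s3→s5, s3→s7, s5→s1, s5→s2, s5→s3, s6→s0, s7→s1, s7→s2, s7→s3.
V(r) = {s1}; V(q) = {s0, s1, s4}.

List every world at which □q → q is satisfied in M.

s0, s1, s2, s3, s4, s5, s7

Recall that □ψ holds at a world iff ψ holds at every accessible world, and ◇ψ holds iff ψ holds at some accessible world.
Let φ = □q → q. Evaluate φ at each world:
  s0 (successors {s0, s3, s6}): φ is true.
  s1 (successors {s1, s2, s5, s7}): φ is true.
  s2 (successors {s1, s5, s7}): φ is true.
  s3 (successors {s0, s3, s5, s7}): φ is true.
  s4 (successors ∅): φ is true.
  s5 (successors {s1, s2, s3}): φ is true.
  s6 (successors {s0}): φ is false.
  s7 (successors {s1, s2, s3}): φ is true.
For instance, at s1:
  At s1: □q is false, q is true, so □q → q is true.
    At s1: □q requires q at every successor {s1, s2, s5, s7}.
      q fails at s2, so □q is false at s1.
Satisfying worlds: {s0, s1, s2, s3, s4, s5, s7}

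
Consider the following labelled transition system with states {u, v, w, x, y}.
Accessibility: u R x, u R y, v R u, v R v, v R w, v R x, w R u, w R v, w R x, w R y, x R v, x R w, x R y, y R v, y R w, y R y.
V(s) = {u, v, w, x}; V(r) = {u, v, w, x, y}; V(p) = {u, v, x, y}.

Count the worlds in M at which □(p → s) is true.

Let φ = □(p → s). Evaluate φ at each world:
  u (successors {x, y}): φ is false.
  v (successors {u, v, w, x}): φ is true.
  w (successors {u, v, x, y}): φ is false.
  x (successors {v, w, y}): φ is false.
  y (successors {v, w, y}): φ is false.
For instance, at u:
  At u: □(p → s) requires p → s at every successor {x, y}.
    p → s fails at y, so □(p → s) is false at u.
Satisfying worlds: {v}

1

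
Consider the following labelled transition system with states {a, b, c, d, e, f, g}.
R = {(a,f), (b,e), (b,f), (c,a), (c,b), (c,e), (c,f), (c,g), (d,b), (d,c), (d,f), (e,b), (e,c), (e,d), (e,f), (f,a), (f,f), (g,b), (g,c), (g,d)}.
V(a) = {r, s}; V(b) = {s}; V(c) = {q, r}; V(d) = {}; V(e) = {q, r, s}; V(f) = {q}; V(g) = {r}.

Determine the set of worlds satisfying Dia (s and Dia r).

Let φ = Dia (s and Dia r). Evaluate φ at each world:
  a (successors {f}): φ is false.
  b (successors {e, f}): φ is true.
  c (successors {a, b, e, f, g}): φ is true.
  d (successors {b, c, f}): φ is true.
  e (successors {b, c, d, f}): φ is true.
  f (successors {a, f}): φ is false.
  g (successors {b, c, d}): φ is true.
For instance, at e:
  At e: Dia (s and Dia r) requires s and Dia r at some successor in {b, c, d, f}.
    s and Dia r holds at b, so Dia (s and Dia r) is true at e.
      At b: s is true, Dia r is true, so s and Dia r is true.
Satisfying worlds: {b, c, d, e, g}

b, c, d, e, g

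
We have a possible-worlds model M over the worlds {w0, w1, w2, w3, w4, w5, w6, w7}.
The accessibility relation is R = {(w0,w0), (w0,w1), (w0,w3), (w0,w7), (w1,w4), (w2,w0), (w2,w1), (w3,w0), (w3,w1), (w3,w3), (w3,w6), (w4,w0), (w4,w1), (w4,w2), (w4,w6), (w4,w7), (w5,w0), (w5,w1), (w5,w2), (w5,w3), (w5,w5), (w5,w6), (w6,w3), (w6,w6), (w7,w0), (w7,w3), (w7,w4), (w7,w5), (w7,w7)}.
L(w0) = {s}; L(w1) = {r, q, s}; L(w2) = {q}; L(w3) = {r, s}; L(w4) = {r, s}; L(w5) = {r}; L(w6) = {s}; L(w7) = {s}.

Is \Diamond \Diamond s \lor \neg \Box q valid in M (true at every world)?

Yes

Let φ = \Diamond \Diamond s \lor \neg \Box q. Evaluate φ at each world:
  w0 (successors {w0, w1, w3, w7}): φ is true.
  w1 (successors {w4}): φ is true.
  w2 (successors {w0, w1}): φ is true.
  w3 (successors {w0, w1, w3, w6}): φ is true.
  w4 (successors {w0, w1, w2, w6, w7}): φ is true.
  w5 (successors {w0, w1, w2, w3, w5, w6}): φ is true.
  w6 (successors {w3, w6}): φ is true.
  w7 (successors {w0, w3, w4, w5, w7}): φ is true.
For instance, at w5:
  At w5: \Diamond \Diamond s is true, \neg \Box q is true, so \Diamond \Diamond s \lor \neg \Box q is true.
    At w5: \Diamond \Diamond s requires \Diamond s at some successor in {w0, w1, w2, w3, w5, w6}.
      \Diamond s holds at w0, so \Diamond \Diamond s is true at w5.
    At w5: \Box q is false, so \neg \Box q is true.
      At w5: \Box q requires q at every successor {w0, w1, w2, w3, w5, w6}.
        q fails at w0, so \Box q is false at w5.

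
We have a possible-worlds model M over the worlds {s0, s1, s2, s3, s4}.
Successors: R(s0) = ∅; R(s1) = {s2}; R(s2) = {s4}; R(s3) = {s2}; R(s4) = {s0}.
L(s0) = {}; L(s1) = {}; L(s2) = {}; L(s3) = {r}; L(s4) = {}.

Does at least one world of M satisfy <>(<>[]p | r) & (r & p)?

Let φ = <>(<>[]p | r) & (r & p). Evaluate φ at each world:
  s0 (successors ∅): φ is false.
  s1 (successors {s2}): φ is false.
  s2 (successors {s4}): φ is false.
  s3 (successors {s2}): φ is false.
  s4 (successors {s0}): φ is false.
For instance, at s3:
  At s3: <>(<>[]p | r) is false, r & p is false, so <>(<>[]p | r) & (r & p) is false.
    At s3: <>(<>[]p | r) requires <>[]p | r at some successor in {s2}.
      At s2: <>[]p | r is false.
    So <>(<>[]p | r) is false at s3.

No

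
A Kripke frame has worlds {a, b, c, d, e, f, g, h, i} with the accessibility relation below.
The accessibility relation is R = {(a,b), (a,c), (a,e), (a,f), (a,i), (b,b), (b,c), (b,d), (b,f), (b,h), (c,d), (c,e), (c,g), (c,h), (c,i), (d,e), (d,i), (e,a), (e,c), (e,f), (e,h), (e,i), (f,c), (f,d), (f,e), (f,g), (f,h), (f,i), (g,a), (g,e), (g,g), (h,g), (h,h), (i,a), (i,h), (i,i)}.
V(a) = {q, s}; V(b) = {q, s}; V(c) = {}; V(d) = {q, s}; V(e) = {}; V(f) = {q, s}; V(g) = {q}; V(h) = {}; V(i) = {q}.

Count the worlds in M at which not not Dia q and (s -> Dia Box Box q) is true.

Recall that Box ψ holds at a world iff ψ holds at every accessible world, and Dia ψ holds iff ψ holds at some accessible world.
Let φ = not not Dia q and (s -> Dia Box Box q). Evaluate φ at each world:
  a (successors {b, c, e, f, i}): φ is false.
  b (successors {b, c, d, f, h}): φ is false.
  c (successors {d, e, g, h, i}): φ is true.
  d (successors {e, i}): φ is false.
  e (successors {a, c, f, h, i}): φ is true.
  f (successors {c, d, e, g, h, i}): φ is false.
  g (successors {a, e, g}): φ is true.
  h (successors {g, h}): φ is true.
  i (successors {a, h, i}): φ is true.
For instance, at a:
  At a: not not Dia q is true, s -> Dia Box Box q is false, so not not Dia q and (s -> Dia Box Box q) is false.
    At a: not Dia q is false, so not not Dia q is true.
      At a: Dia q is true, so not Dia q is false.
    At a: s is true, Dia Box Box q is false, so s -> Dia Box Box q is false.
      At a: Dia Box Box q requires Box Box q at some successor in {b, c, e, f, i}.
        At b: Box Box q is false.
        At c: Box Box q is false.
        At e: Box Box q is false.
        At f: Box Box q is false.
        At i: Box Box q is false.
      So Dia Box Box q is false at a.
Satisfying worlds: {c, e, g, h, i}

5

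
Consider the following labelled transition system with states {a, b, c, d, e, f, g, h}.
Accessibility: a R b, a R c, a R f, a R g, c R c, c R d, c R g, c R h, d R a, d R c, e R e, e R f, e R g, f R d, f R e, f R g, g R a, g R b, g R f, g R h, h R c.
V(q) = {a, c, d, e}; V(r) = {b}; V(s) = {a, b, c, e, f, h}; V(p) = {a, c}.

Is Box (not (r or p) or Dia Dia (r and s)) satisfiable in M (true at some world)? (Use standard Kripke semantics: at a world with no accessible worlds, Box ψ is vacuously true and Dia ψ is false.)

Yes

Let φ = Box (not (r or p) or Dia Dia (r and s)). Evaluate φ at each world:
  a (successors {b, c, f, g}): φ is false.
  b (successors ∅): φ is true.
  c (successors {c, d, g, h}): φ is true.
  d (successors {a, c}): φ is true.
  e (successors {e, f, g}): φ is true.
  f (successors {d, e, g}): φ is true.
  g (successors {a, b, f, h}): φ is false.
  h (successors {c}): φ is true.
Detail at b (witness):
  At b: no accessible worlds, so Box (not (r or p) or Dia Dia (r and s)) holds vacuously.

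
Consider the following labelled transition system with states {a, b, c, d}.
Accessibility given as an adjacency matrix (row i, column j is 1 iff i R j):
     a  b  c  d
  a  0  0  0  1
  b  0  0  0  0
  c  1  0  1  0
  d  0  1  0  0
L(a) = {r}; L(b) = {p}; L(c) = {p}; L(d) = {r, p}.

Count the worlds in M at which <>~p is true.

Let φ = <>~p. Evaluate φ at each world:
  a (successors {d}): φ is false.
  b (successors ∅): φ is false.
  c (successors {a, c}): φ is true.
  d (successors {b}): φ is false.
For instance, at d:
  At d: <>~p requires ~p at some successor in {b}.
    At b: ~p is false.
  So <>~p is false at d.
Satisfying worlds: {c}

1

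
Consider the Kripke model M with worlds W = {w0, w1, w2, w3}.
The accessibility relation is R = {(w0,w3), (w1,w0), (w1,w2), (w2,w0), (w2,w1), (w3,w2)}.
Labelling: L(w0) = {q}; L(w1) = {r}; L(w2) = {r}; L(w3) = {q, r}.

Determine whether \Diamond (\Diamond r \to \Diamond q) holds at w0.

No

At w0: \Diamond (\Diamond r \to \Diamond q) requires \Diamond r \to \Diamond q at some successor in {w3}.
  At w3: \Diamond r \to \Diamond q is false.
So \Diamond (\Diamond r \to \Diamond q) is false at w0.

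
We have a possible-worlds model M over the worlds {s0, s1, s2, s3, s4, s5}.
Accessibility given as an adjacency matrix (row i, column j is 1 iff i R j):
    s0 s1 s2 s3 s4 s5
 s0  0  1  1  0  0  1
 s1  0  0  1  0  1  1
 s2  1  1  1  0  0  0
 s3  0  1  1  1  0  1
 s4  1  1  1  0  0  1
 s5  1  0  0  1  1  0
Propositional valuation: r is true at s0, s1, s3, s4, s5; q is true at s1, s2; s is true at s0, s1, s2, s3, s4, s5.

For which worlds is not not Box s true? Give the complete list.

Let φ = not not Box s. Evaluate φ at each world:
  s0 (successors {s1, s2, s5}): φ is true.
  s1 (successors {s2, s4, s5}): φ is true.
  s2 (successors {s0, s1, s2}): φ is true.
  s3 (successors {s1, s2, s3, s5}): φ is true.
  s4 (successors {s0, s1, s2, s5}): φ is true.
  s5 (successors {s0, s3, s4}): φ is true.
For instance, at s3:
  At s3: not Box s is false, so not not Box s is true.
    At s3: Box s is true, so not Box s is false.
      At s3: Box s requires s at every successor {s1, s2, s3, s5}.
        At s1: s is true.
        At s2: s is true.
        At s3: s is true.
        At s5: s is true.
      So Box s is true at s3.
Satisfying worlds: {s0, s1, s2, s3, s4, s5}

s0, s1, s2, s3, s4, s5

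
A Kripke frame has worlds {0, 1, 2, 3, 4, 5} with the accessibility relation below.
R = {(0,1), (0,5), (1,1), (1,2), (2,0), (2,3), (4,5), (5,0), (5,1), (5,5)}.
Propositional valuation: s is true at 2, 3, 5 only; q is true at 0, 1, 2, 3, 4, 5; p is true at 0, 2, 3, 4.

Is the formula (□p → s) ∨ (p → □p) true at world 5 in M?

Yes

At 5: □p → s is true, p → □p is true, so (□p → s) ∨ (p → □p) is true.
  At 5: □p is false, s is true, so □p → s is true.
    At 5: □p requires p at every successor {0, 1, 5}.
      p fails at 1, so □p is false at 5.
  At 5: p is false, □p is false, so p → □p is true.
    At 5: □p requires p at every successor {0, 1, 5}.
      p fails at 1, so □p is false at 5.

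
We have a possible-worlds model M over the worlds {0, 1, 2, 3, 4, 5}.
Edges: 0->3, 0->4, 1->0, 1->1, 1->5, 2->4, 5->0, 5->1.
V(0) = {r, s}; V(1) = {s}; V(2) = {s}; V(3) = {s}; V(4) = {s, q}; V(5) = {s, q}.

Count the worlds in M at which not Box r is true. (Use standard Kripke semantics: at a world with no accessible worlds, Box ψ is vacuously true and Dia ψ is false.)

4

Let φ = not Box r. Evaluate φ at each world:
  0 (successors {3, 4}): φ is true.
  1 (successors {0, 1, 5}): φ is true.
  2 (successors {4}): φ is true.
  3 (successors ∅): φ is false.
  4 (successors ∅): φ is false.
  5 (successors {0, 1}): φ is true.
For instance, at 2:
  At 2: Box r is false, so not Box r is true.
    At 2: Box r requires r at every successor {4}.
      r fails at 4, so Box r is false at 2.
Satisfying worlds: {0, 1, 2, 5}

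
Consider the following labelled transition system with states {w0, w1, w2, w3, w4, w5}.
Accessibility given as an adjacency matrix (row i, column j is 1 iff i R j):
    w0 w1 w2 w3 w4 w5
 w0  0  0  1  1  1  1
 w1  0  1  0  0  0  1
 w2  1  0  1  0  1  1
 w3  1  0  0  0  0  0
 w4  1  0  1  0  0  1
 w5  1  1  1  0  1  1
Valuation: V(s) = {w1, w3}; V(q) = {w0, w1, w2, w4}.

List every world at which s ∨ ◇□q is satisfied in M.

w0, w1, w3

Let φ = s ∨ ◇□q. Evaluate φ at each world:
  w0 (successors {w2, w3, w4, w5}): φ is true.
  w1 (successors {w1, w5}): φ is true.
  w2 (successors {w0, w2, w4, w5}): φ is false.
  w3 (successors {w0}): φ is true.
  w4 (successors {w0, w2, w5}): φ is false.
  w5 (successors {w0, w1, w2, w4, w5}): φ is false.
For instance, at w0:
  At w0: s is false, ◇□q is true, so s ∨ ◇□q is true.
    At w0: ◇□q requires □q at some successor in {w2, w3, w4, w5}.
      □q holds at w3, so ◇□q is true at w0.
Satisfying worlds: {w0, w1, w3}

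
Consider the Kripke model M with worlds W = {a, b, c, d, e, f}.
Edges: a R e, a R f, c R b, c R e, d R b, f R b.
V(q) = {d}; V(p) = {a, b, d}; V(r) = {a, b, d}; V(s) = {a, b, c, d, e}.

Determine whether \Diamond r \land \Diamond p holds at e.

No

At e: \Diamond r is false, \Diamond p is false, so \Diamond r \land \Diamond p is false.
  At e: no accessible worlds, so \Diamond r is false.
  At e: no accessible worlds, so \Diamond p is false.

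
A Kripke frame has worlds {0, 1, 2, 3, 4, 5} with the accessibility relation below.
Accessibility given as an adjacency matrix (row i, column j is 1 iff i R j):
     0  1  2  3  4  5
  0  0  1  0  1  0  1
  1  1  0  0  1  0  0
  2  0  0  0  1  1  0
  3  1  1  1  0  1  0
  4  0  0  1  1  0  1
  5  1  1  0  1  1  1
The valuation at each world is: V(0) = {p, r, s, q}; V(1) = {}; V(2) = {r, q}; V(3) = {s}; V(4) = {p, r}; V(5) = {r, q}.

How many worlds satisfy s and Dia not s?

2

Let φ = s and Dia not s. Evaluate φ at each world:
  0 (successors {1, 3, 5}): φ is true.
  1 (successors {0, 3}): φ is false.
  2 (successors {3, 4}): φ is false.
  3 (successors {0, 1, 2, 4}): φ is true.
  4 (successors {2, 3, 5}): φ is false.
  5 (successors {0, 1, 3, 4, 5}): φ is false.
For instance, at 4:
  At 4: s is false, Dia not s is true, so s and Dia not s is false.
    At 4: Dia not s requires not s at some successor in {2, 3, 5}.
      not s holds at 2, so Dia not s is true at 4.
Satisfying worlds: {0, 3}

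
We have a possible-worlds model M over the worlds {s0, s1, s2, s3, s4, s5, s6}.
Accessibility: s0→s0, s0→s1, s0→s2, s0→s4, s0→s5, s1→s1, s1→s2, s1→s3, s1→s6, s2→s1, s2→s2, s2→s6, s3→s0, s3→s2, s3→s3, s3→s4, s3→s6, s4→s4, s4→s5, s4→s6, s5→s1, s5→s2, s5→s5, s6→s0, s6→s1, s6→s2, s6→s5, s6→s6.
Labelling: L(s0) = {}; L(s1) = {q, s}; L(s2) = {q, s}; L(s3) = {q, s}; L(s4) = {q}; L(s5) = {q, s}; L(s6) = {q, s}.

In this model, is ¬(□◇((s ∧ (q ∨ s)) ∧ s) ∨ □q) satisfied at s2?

Recall that □ψ holds at a world iff ψ holds at every accessible world, and ◇ψ holds iff ψ holds at some accessible world.
At s2: □◇((s ∧ (q ∨ s)) ∧ s) ∨ □q is true, so ¬(□◇((s ∧ (q ∨ s)) ∧ s) ∨ □q) is false.
  At s2: □◇((s ∧ (q ∨ s)) ∧ s) is true, □q is true, so □◇((s ∧ (q ∨ s)) ∧ s) ∨ □q is true.
    At s2: □◇((s ∧ (q ∨ s)) ∧ s) requires ◇((s ∧ (q ∨ s)) ∧ s) at every successor {s1, s2, s6}.
      At s1: ◇((s ∧ (q ∨ s)) ∧ s) is true.
      At s2: ◇((s ∧ (q ∨ s)) ∧ s) is true.
      At s6: ◇((s ∧ (q ∨ s)) ∧ s) is true.
    So □◇((s ∧ (q ∨ s)) ∧ s) is true at s2.
    At s2: □q requires q at every successor {s1, s2, s6}.
      At s1: q is true.
      At s2: q is true.
      At s6: q is true.
    So □q is true at s2.

No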